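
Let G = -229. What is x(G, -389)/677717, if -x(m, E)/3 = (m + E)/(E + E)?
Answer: -927/263631913 ≈ -3.5163e-6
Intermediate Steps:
x(m, E) = -3*(E + m)/(2*E) (x(m, E) = -3*(m + E)/(E + E) = -3*(E + m)/(2*E))
x(G, -389)/677717 = ((3/2)*(-1*(-389) - 1*(-229))/(-389))/677717 = ((3/2)*(-1/389)*(389 + 229))*(1/677717) = ((3/2)*(-1/389)*618)*(1/677717) = -927/389*1/677717 = -927/263631913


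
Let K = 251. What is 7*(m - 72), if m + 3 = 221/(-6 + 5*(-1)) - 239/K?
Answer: -1856225/2761 ≈ -672.30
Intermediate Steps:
m = -66383/2761 (m = -3 + (221/(-6 + 5*(-1)) - 239/251) = -3 + (221/(-6 - 5) - 239*1/251) = -3 + (221/(-11) - 239/251) = -3 + (221*(-1/11) - 239/251) = -3 + (-221/11 - 239/251) = -3 - 58100/2761 = -66383/2761 ≈ -24.043)
7*(m - 72) = 7*(-66383/2761 - 72) = 7*(-265175/2761) = -1856225/2761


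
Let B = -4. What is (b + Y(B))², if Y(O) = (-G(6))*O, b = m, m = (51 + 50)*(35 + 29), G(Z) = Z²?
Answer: 43665664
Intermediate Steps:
m = 6464 (m = 101*64 = 6464)
b = 6464
Y(O) = -36*O (Y(O) = (-1*6²)*O = (-1*36)*O = -36*O)
(b + Y(B))² = (6464 - 36*(-4))² = (6464 + 144)² = 6608² = 43665664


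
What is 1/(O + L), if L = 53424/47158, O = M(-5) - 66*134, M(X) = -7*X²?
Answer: -23579/212632289 ≈ -0.00011089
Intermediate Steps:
O = -9019 (O = -7*(-5)² - 66*134 = -7*25 - 8844 = -175 - 8844 = -9019)
L = 26712/23579 (L = 53424*(1/47158) = 26712/23579 ≈ 1.1329)
1/(O + L) = 1/(-9019 + 26712/23579) = 1/(-212632289/23579) = -23579/212632289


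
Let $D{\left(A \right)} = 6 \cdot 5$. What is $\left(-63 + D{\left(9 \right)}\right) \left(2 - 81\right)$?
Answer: $2607$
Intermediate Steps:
$D{\left(A \right)} = 30$
$\left(-63 + D{\left(9 \right)}\right) \left(2 - 81\right) = \left(-63 + 30\right) \left(2 - 81\right) = - 33 \left(2 - 81\right) = \left(-33\right) \left(-79\right) = 2607$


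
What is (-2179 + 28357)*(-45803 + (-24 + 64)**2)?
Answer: -1157146134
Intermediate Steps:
(-2179 + 28357)*(-45803 + (-24 + 64)**2) = 26178*(-45803 + 40**2) = 26178*(-45803 + 1600) = 26178*(-44203) = -1157146134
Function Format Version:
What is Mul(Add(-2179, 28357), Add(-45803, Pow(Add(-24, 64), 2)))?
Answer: -1157146134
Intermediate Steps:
Mul(Add(-2179, 28357), Add(-45803, Pow(Add(-24, 64), 2))) = Mul(26178, Add(-45803, Pow(40, 2))) = Mul(26178, Add(-45803, 1600)) = Mul(26178, -44203) = -1157146134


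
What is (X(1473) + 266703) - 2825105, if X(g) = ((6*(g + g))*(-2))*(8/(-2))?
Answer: -2416994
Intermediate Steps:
X(g) = 96*g (X(g) = ((6*(2*g))*(-2))*(8*(-1/2)) = ((12*g)*(-2))*(-4) = -24*g*(-4) = 96*g)
(X(1473) + 266703) - 2825105 = (96*1473 + 266703) - 2825105 = (141408 + 266703) - 2825105 = 408111 - 2825105 = -2416994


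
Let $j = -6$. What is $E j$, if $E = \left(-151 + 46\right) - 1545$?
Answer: $9900$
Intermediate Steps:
$E = -1650$ ($E = -105 - 1545 = -1650$)
$E j = \left(-1650\right) \left(-6\right) = 9900$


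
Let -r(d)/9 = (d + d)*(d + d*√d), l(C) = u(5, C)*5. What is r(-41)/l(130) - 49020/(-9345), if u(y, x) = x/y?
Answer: -9212947/40495 - 15129*I*√41/65 ≈ -227.51 - 1490.4*I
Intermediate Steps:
l(C) = C (l(C) = (C/5)*5 = C)
r(d) = -18*d*(d + d^(3/2)) (r(d) = -9*(d + d)*(d + d*√d) = -9*2*d*(d + d^(3/2)) = -18*d*(d + d^(3/2)))
r(-41)/l(130) - 49020/(-9345) = (-18*(-41)² - 30258*I*√41)/130 - 49020/(-9345) = (-18*1681 - 30258*I*√41)*(1/130) - 49020*(-1/9345) = (-30258 - 30258*I*√41)*(1/130) + 3268/623 = (-15129/65 - 15129*I*√41/65) + 3268/623 = -9212947/40495 - 15129*I*√41/65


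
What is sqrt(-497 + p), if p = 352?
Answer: I*sqrt(145) ≈ 12.042*I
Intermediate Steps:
sqrt(-497 + p) = sqrt(-497 + 352) = sqrt(-145) = I*sqrt(145)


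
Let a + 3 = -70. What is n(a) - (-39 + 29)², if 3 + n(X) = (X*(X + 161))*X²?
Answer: -34233599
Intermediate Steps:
a = -73 (a = -3 - 70 = -73)
n(X) = -3 + X³*(161 + X) (n(X) = -3 + (X*(X + 161))*X² = -3 + (X*(161 + X))*X² = -3 + X³*(161 + X))
n(a) - (-39 + 29)² = (-3 + (-73)⁴ + 161*(-73)³) - (-39 + 29)² = (-3 + 28398241 + 161*(-389017)) - 1*(-10)² = (-3 + 28398241 - 62631737) - 1*100 = -34233499 - 100 = -34233599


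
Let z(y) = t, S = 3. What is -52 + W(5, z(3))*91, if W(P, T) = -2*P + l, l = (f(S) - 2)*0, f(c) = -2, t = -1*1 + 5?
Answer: -962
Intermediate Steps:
t = 4 (t = -1 + 5 = 4)
z(y) = 4
l = 0 (l = (-2 - 2)*0 = -4*0 = 0)
W(P, T) = -2*P (W(P, T) = -2*P + 0 = -2*P)
-52 + W(5, z(3))*91 = -52 - 2*5*91 = -52 - 10*91 = -52 - 910 = -962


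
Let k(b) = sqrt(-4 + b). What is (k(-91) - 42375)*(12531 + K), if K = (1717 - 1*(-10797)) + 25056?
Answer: -2123029875 + 50101*I*sqrt(95) ≈ -2.123e+9 + 4.8832e+5*I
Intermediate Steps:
K = 37570 (K = (1717 + 10797) + 25056 = 12514 + 25056 = 37570)
(k(-91) - 42375)*(12531 + K) = (sqrt(-4 - 91) - 42375)*(12531 + 37570) = (sqrt(-95) - 42375)*50101 = (I*sqrt(95) - 42375)*50101 = (-42375 + I*sqrt(95))*50101 = -2123029875 + 50101*I*sqrt(95)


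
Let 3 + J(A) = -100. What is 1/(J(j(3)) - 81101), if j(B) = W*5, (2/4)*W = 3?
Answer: -1/81204 ≈ -1.2315e-5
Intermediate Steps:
W = 6 (W = 2*3 = 6)
j(B) = 30 (j(B) = 6*5 = 30)
J(A) = -103 (J(A) = -3 - 100 = -103)
1/(J(j(3)) - 81101) = 1/(-103 - 81101) = 1/(-81204) = -1/81204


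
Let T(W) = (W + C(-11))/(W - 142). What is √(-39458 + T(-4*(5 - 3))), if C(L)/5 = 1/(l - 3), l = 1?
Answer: I*√3945793/10 ≈ 198.64*I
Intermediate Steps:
C(L) = -5/2 (C(L) = 5/(1 - 3) = 5/(-2) = 5*(-½) = -5/2)
T(W) = (-5/2 + W)/(-142 + W) (T(W) = (W - 5/2)/(W - 142) = (-5/2 + W)/(-142 + W))
√(-39458 + T(-4*(5 - 3))) = √(-39458 + (-5/2 - 4*(5 - 3))/(-142 - 4*(5 - 3))) = √(-39458 + (-5/2 - 4*2)/(-142 - 4*2)) = √(-39458 + (-5/2 - 8)/(-142 - 8)) = √(-39458 - 21/2/(-150)) = √(-39458 - 1/150*(-21/2)) = √(-39458 + 7/100) = √(-3945793/100) = I*√3945793/10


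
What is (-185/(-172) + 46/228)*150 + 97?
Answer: 471573/1634 ≈ 288.60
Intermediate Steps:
(-185/(-172) + 46/228)*150 + 97 = (-185*(-1/172) + 46*(1/228))*150 + 97 = (185/172 + 23/114)*150 + 97 = (12523/9804)*150 + 97 = 313075/1634 + 97 = 471573/1634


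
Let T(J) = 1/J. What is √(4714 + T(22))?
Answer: √2281598/22 ≈ 68.659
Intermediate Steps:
√(4714 + T(22)) = √(4714 + 1/22) = √(103709/22) = √2281598/22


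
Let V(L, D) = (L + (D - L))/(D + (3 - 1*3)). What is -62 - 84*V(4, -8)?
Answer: -146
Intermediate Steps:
V(L, D) = 1 (V(L, D) = D/(D + (3 - 3)) = D/(D + 0) = D/D = 1)
-62 - 84*V(4, -8) = -62 - 84*1 = -62 - 84 = -146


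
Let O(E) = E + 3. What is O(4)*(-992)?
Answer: -6944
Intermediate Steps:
O(E) = 3 + E
O(4)*(-992) = (3 + 4)*(-992) = 7*(-992) = -6944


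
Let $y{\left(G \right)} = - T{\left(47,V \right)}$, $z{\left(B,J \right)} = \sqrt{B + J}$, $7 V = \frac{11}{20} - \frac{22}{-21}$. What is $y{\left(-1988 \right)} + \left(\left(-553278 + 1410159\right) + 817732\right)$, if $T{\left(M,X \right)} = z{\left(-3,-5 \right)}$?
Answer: $1674613 - 2 i \sqrt{2} \approx 1.6746 \cdot 10^{6} - 2.8284 i$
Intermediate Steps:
$V = \frac{671}{2940}$ ($V = \frac{\frac{11}{20} - \frac{22}{-21}}{7} = \frac{11 \cdot \frac{1}{20} - - \frac{22}{21}}{7} = \frac{\frac{11}{20} + \frac{22}{21}}{7} = \frac{1}{7} \cdot \frac{671}{420} = \frac{671}{2940} \approx 0.22823$)
$T{\left(M,X \right)} = 2 i \sqrt{2}$ ($T{\left(M,X \right)} = \sqrt{-3 - 5} = \sqrt{-8} = 2 i \sqrt{2}$)
$y{\left(G \right)} = - 2 i \sqrt{2}$
$y{\left(-1988 \right)} + \left(\left(-553278 + 1410159\right) + 817732\right) = - 2 i \sqrt{2} + \left(\left(-553278 + 1410159\right) + 817732\right) = - 2 i \sqrt{2} + \left(856881 + 817732\right) = - 2 i \sqrt{2} + 1674613 = 1674613 - 2 i \sqrt{2}$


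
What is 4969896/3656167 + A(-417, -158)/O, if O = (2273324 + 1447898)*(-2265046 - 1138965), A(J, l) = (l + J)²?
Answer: 62954072103361895657/46312962154455732814 ≈ 1.3593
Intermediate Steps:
A(J, l) = (J + l)²
O = -12667080621442 (O = 3721222*(-3404011) = -12667080621442)
4969896/3656167 + A(-417, -158)/O = 4969896/3656167 + (-417 - 158)²/(-12667080621442) = 4969896*(1/3656167) + (-575)²*(-1/12667080621442) = 4969896/3656167 + 330625*(-1/12667080621442) = 4969896/3656167 - 330625/12667080621442 = 62954072103361895657/46312962154455732814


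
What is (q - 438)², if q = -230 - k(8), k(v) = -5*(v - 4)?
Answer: 419904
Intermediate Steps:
k(v) = 20 - 5*v (k(v) = -5*(-4 + v) = 20 - 5*v)
q = -210 (q = -230 - (20 - 5*8) = -230 - (20 - 40) = -230 - 1*(-20) = -230 + 20 = -210)
(q - 438)² = (-210 - 438)² = (-648)² = 419904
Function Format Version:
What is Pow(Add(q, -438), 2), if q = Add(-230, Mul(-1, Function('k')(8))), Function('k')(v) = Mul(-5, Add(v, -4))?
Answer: 419904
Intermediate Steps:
Function('k')(v) = Add(20, Mul(-5, v)) (Function('k')(v) = Mul(-5, Add(-4, v)) = Add(20, Mul(-5, v)))
q = -210 (q = Add(-230, Mul(-1, Add(20, Mul(-5, 8)))) = Add(-230, Mul(-1, Add(20, -40))) = Add(-230, Mul(-1, -20)) = Add(-230, 20) = -210)
Pow(Add(q, -438), 2) = Pow(Add(-210, -438), 2) = Pow(-648, 2) = 419904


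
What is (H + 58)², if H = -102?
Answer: 1936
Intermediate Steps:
(H + 58)² = (-102 + 58)² = (-44)² = 1936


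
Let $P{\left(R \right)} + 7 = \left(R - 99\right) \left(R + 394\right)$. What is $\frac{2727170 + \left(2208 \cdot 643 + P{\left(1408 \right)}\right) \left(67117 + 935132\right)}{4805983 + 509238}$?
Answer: $\frac{3787055697365}{5315221} \approx 7.1249 \cdot 10^{5}$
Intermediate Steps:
$P{\left(R \right)} = -7 + \left(-99 + R\right) \left(394 + R\right)$ ($P{\left(R \right)} = -7 + \left(R - 99\right) \left(R + 394\right) = -7 + \left(-99 + R\right) \left(394 + R\right)$)
$\frac{2727170 + \left(2208 \cdot 643 + P{\left(1408 \right)}\right) \left(67117 + 935132\right)}{4805983 + 509238} = \frac{2727170 + \left(2208 \cdot 643 + \left(-39013 + 1408^{2} + 295 \cdot 1408\right)\right) \left(67117 + 935132\right)}{4805983 + 509238} = \frac{2727170 + \left(1419744 + \left(-39013 + 1982464 + 415360\right)\right) 1002249}{5315221} = \left(2727170 + \left(1419744 + 2358811\right) 1002249\right) \frac{1}{5315221} = \left(2727170 + 3778555 \cdot 1002249\right) \frac{1}{5315221} = \left(2727170 + 3787052970195\right) \frac{1}{5315221} = 3787055697365 \cdot \frac{1}{5315221} = \frac{3787055697365}{5315221}$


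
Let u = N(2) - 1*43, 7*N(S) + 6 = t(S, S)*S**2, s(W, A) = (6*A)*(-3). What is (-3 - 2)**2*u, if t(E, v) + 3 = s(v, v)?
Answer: -11575/7 ≈ -1653.6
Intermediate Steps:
s(W, A) = -18*A
t(E, v) = -3 - 18*v
N(S) = -6/7 + S**2*(-3 - 18*S)/7 (N(S) = -6/7 + ((-3 - 18*S)*S**2)/7 = -6/7 + (S**2*(-3 - 18*S))/7 = -6/7 + S**2*(-3 - 18*S)/7)
u = -463/7 (u = (-6/7 + (3/7)*2**2*(-1 - 6*2)) - 1*43 = (-6/7 + (3/7)*4*(-1 - 12)) - 43 = (-6/7 + (3/7)*4*(-13)) - 43 = (-6/7 - 156/7) - 43 = -162/7 - 43 = -463/7 ≈ -66.143)
(-3 - 2)**2*u = (-3 - 2)**2*(-463/7) = (-5)**2*(-463/7) = 25*(-463/7) = -11575/7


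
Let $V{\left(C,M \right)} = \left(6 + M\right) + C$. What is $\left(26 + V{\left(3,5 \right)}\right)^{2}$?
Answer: $1600$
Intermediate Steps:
$V{\left(C,M \right)} = 6 + C + M$
$\left(26 + V{\left(3,5 \right)}\right)^{2} = \left(26 + \left(6 + 3 + 5\right)\right)^{2} = \left(26 + 14\right)^{2} = 40^{2} = 1600$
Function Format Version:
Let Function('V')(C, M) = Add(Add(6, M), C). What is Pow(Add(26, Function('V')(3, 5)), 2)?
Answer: 1600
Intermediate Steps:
Function('V')(C, M) = Add(6, C, M)
Pow(Add(26, Function('V')(3, 5)), 2) = Pow(Add(26, Add(6, 3, 5)), 2) = Pow(Add(26, 14), 2) = Pow(40, 2) = 1600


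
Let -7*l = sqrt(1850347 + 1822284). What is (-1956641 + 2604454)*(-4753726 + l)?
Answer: -3079525501238 - 647813*sqrt(3672631)/7 ≈ -3.0797e+12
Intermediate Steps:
l = -sqrt(3672631)/7 (l = -sqrt(1850347 + 1822284)/7 = -sqrt(3672631)/7 ≈ -273.77)
(-1956641 + 2604454)*(-4753726 + l) = (-1956641 + 2604454)*(-4753726 - sqrt(3672631)/7) = 647813*(-4753726 - sqrt(3672631)/7) = -3079525501238 - 647813*sqrt(3672631)/7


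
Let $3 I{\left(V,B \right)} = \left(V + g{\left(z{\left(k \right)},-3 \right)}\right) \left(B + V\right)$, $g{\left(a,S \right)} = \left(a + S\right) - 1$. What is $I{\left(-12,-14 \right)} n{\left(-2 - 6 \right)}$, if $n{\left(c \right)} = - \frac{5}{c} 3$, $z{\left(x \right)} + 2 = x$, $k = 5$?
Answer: $\frac{845}{4} \approx 211.25$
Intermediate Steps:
$z{\left(x \right)} = -2 + x$
$g{\left(a,S \right)} = -1 + S + a$ ($g{\left(a,S \right)} = \left(S + a\right) - 1 = -1 + S + a$)
$n{\left(c \right)} = - \frac{15}{c}$
$I{\left(V,B \right)} = \frac{\left(-1 + V\right) \left(B + V\right)}{3}$ ($I{\left(V,B \right)} = \frac{\left(V - 1\right) \left(B + V\right)}{3} = \frac{\left(-1 + V\right) \left(B + V\right)}{3}$)
$I{\left(-12,-14 \right)} n{\left(-2 - 6 \right)} = \left(\left(- \frac{1}{3}\right) \left(-14\right) - -4 + \frac{\left(-12\right)^{2}}{3} + \frac{1}{3} \left(-14\right) \left(-12\right)\right) \left(- \frac{15}{-2 - 6}\right) = \left(\frac{14}{3} + 4 + \frac{1}{3} \cdot 144 + 56\right) \left(- \frac{15}{-8}\right) = \left(\frac{14}{3} + 4 + 48 + 56\right) \left(\left(-15\right) \left(- \frac{1}{8}\right)\right) = \frac{338}{3} \cdot \frac{15}{8} = \frac{845}{4}$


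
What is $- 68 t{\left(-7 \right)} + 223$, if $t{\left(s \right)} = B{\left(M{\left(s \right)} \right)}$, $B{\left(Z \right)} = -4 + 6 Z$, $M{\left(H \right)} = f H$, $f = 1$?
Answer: $3351$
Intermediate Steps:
$M{\left(H \right)} = H$ ($M{\left(H \right)} = 1 H = H$)
$t{\left(s \right)} = -4 + 6 s$
$- 68 t{\left(-7 \right)} + 223 = - 68 \left(-4 + 6 \left(-7\right)\right) + 223 = - 68 \left(-4 - 42\right) + 223 = \left(-68\right) \left(-46\right) + 223 = 3128 + 223 = 3351$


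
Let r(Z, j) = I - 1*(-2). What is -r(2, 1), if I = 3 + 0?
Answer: -5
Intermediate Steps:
I = 3
r(Z, j) = 5 (r(Z, j) = 3 - 1*(-2) = 3 + 2 = 5)
-r(2, 1) = -1*5 = -5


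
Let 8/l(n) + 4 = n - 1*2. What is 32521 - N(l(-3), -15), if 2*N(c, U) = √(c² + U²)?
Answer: 32521 - √18289/18 ≈ 32514.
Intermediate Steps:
l(n) = 8/(-6 + n) (l(n) = 8/(-4 + (n - 1*2)) = 8/(-4 + (n - 2)) = 8/(-4 + (-2 + n)) = 8/(-6 + n))
N(c, U) = √(U² + c²)/2 (N(c, U) = √(c² + U²)/2 = √(U² + c²)/2)
32521 - N(l(-3), -15) = 32521 - √((-15)² + (8/(-6 - 3))²)/2 = 32521 - √(225 + (8/(-9))²)/2 = 32521 - √(225 + (8*(-⅑))²)/2 = 32521 - √(225 + (-8/9)²)/2 = 32521 - √(225 + 64/81)/2 = 32521 - √(18289/81)/2 = 32521 - √18289/9/2 = 32521 - √18289/18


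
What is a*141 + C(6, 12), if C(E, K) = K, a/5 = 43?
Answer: 30327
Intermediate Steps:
a = 215 (a = 5*43 = 215)
a*141 + C(6, 12) = 215*141 + 12 = 30315 + 12 = 30327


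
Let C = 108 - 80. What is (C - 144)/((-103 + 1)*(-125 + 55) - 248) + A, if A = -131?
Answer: -225742/1723 ≈ -131.02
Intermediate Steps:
C = 28
(C - 144)/((-103 + 1)*(-125 + 55) - 248) + A = (28 - 144)/((-103 + 1)*(-125 + 55) - 248) - 131 = -116/(-102*(-70) - 248) - 131 = -116/(7140 - 248) - 131 = -116/6892 - 131 = -116*1/6892 - 131 = -29/1723 - 131 = -225742/1723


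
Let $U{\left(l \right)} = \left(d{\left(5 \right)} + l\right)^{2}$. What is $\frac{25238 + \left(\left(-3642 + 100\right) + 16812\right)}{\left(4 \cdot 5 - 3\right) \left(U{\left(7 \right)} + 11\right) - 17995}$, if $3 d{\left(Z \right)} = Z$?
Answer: $- \frac{86643}{37195} \approx -2.3294$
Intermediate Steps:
$d{\left(Z \right)} = \frac{Z}{3}$
$U{\left(l \right)} = \left(\frac{5}{3} + l\right)^{2}$ ($U{\left(l \right)} = \left(\frac{1}{3} \cdot 5 + l\right)^{2} = \left(\frac{5}{3} + l\right)^{2}$)
$\frac{25238 + \left(\left(-3642 + 100\right) + 16812\right)}{\left(4 \cdot 5 - 3\right) \left(U{\left(7 \right)} + 11\right) - 17995} = \frac{25238 + \left(\left(-3642 + 100\right) + 16812\right)}{\left(4 \cdot 5 - 3\right) \left(\frac{\left(5 + 3 \cdot 7\right)^{2}}{9} + 11\right) - 17995} = \frac{25238 + \left(-3542 + 16812\right)}{\left(20 - 3\right) \left(\frac{\left(5 + 21\right)^{2}}{9} + 11\right) - 17995} = \frac{25238 + 13270}{17 \left(\frac{26^{2}}{9} + 11\right) - 17995} = \frac{38508}{17 \left(\frac{1}{9} \cdot 676 + 11\right) - 17995} = \frac{38508}{17 \left(\frac{676}{9} + 11\right) - 17995} = \frac{38508}{17 \cdot \frac{775}{9} - 17995} = \frac{38508}{\frac{13175}{9} - 17995} = \frac{38508}{- \frac{148780}{9}} = 38508 \left(- \frac{9}{148780}\right) = - \frac{86643}{37195}$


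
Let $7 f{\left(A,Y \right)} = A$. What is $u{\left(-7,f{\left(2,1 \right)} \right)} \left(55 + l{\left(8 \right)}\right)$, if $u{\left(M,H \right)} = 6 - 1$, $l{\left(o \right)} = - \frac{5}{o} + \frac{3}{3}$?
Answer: $\frac{2215}{8} \approx 276.88$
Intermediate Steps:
$f{\left(A,Y \right)} = \frac{A}{7}$
$l{\left(o \right)} = 1 - \frac{5}{o}$ ($l{\left(o \right)} = - \frac{5}{o} + 3 \cdot \frac{1}{3} = - \frac{5}{o} + 1 = 1 - \frac{5}{o}$)
$u{\left(M,H \right)} = 5$ ($u{\left(M,H \right)} = 6 + \left(-2 + 1\right) = 6 - 1 = 5$)
$u{\left(-7,f{\left(2,1 \right)} \right)} \left(55 + l{\left(8 \right)}\right) = 5 \left(55 + \frac{-5 + 8}{8}\right) = 5 \left(55 + \frac{1}{8} \cdot 3\right) = 5 \left(55 + \frac{3}{8}\right) = 5 \cdot \frac{443}{8} = \frac{2215}{8}$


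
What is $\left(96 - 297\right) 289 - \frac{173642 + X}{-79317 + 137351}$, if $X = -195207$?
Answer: $- \frac{3371115461}{58034} \approx -58089.0$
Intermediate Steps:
$\left(96 - 297\right) 289 - \frac{173642 + X}{-79317 + 137351} = \left(96 - 297\right) 289 - \frac{173642 - 195207}{-79317 + 137351} = \left(-201\right) 289 - - \frac{21565}{58034} = -58089 - \left(-21565\right) \frac{1}{58034} = -58089 - - \frac{21565}{58034} = -58089 + \frac{21565}{58034} = - \frac{3371115461}{58034}$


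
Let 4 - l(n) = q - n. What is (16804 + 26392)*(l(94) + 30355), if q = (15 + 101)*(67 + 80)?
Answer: 578869596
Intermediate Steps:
q = 17052 (q = 116*147 = 17052)
l(n) = -17048 + n (l(n) = 4 - (17052 - n) = 4 + (-17052 + n) = -17048 + n)
(16804 + 26392)*(l(94) + 30355) = (16804 + 26392)*((-17048 + 94) + 30355) = 43196*(-16954 + 30355) = 43196*13401 = 578869596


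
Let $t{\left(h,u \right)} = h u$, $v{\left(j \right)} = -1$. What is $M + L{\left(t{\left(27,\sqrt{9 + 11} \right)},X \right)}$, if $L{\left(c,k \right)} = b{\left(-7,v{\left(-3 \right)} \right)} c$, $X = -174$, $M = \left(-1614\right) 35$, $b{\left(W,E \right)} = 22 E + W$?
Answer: $-56490 - 1566 \sqrt{5} \approx -59992.0$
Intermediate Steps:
$b{\left(W,E \right)} = W + 22 E$
$M = -56490$
$L{\left(c,k \right)} = - 29 c$ ($L{\left(c,k \right)} = \left(-7 + 22 \left(-1\right)\right) c = \left(-7 - 22\right) c = - 29 c$)
$M + L{\left(t{\left(27,\sqrt{9 + 11} \right)},X \right)} = -56490 - 29 \cdot 27 \sqrt{9 + 11} = -56490 - 29 \cdot 27 \sqrt{20} = -56490 - 29 \cdot 27 \cdot 2 \sqrt{5} = -56490 - 29 \cdot 54 \sqrt{5} = -56490 - 1566 \sqrt{5}$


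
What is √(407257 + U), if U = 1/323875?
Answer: 2*√427192293787145/64775 ≈ 638.17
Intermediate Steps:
U = 1/323875 ≈ 3.0876e-6
√(407257 + U) = √(407257 + 1/323875) = √(131900360876/323875) = 2*√427192293787145/64775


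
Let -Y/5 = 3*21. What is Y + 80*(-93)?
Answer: -7755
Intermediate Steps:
Y = -315 (Y = -15*21 = -5*63 = -315)
Y + 80*(-93) = -315 + 80*(-93) = -315 - 7440 = -7755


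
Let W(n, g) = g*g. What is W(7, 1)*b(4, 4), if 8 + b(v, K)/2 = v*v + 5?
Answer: 26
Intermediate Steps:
W(n, g) = g**2
b(v, K) = -6 + 2*v**2 (b(v, K) = -16 + 2*(v*v + 5) = -16 + 2*(v**2 + 5) = -16 + 2*(5 + v**2) = -16 + (10 + 2*v**2) = -6 + 2*v**2)
W(7, 1)*b(4, 4) = 1**2*(-6 + 2*4**2) = 1*(-6 + 2*16) = 1*(-6 + 32) = 1*26 = 26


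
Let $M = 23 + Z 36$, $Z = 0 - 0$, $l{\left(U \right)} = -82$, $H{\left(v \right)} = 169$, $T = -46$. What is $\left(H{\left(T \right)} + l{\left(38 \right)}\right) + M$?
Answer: $110$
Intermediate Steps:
$Z = 0$ ($Z = 0 + 0 = 0$)
$M = 23$ ($M = 23 + 0 \cdot 36 = 23 + 0 = 23$)
$\left(H{\left(T \right)} + l{\left(38 \right)}\right) + M = \left(169 - 82\right) + 23 = 87 + 23 = 110$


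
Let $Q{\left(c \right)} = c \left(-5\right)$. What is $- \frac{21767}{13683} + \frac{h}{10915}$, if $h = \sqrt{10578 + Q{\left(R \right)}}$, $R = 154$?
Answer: $- \frac{21767}{13683} + \frac{4 \sqrt{613}}{10915} \approx -1.5817$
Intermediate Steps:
$Q{\left(c \right)} = - 5 c$
$h = 4 \sqrt{613}$ ($h = \sqrt{10578 - 770} = \sqrt{9808} = 4 \sqrt{613} \approx 99.035$)
$- \frac{21767}{13683} + \frac{h}{10915} = - \frac{21767}{13683} + \frac{4 \sqrt{613}}{10915}$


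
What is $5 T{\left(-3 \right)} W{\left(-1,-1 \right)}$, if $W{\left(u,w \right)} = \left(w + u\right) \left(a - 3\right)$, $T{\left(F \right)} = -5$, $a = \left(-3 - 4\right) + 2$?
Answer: $-400$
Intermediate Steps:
$a = -5$ ($a = -7 + 2 = -5$)
$W{\left(u,w \right)} = - 8 u - 8 w$ ($W{\left(u,w \right)} = \left(w + u\right) \left(-5 - 3\right) = \left(u + w\right) \left(-8\right) = - 8 u - 8 w$)
$5 T{\left(-3 \right)} W{\left(-1,-1 \right)} = 5 \left(-5\right) \left(\left(-8\right) \left(-1\right) - -8\right) = - 25 \left(8 + 8\right) = \left(-25\right) 16 = -400$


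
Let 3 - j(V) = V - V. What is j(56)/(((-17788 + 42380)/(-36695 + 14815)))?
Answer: -8205/3074 ≈ -2.6692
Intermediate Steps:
j(V) = 3 (j(V) = 3 - (V - V) = 3 - 1*0 = 3 + 0 = 3)
j(56)/(((-17788 + 42380)/(-36695 + 14815))) = 3/(((-17788 + 42380)/(-36695 + 14815))) = 3/((24592/(-21880))) = 3/((24592*(-1/21880))) = 3/(-3074/2735) = 3*(-2735/3074) = -8205/3074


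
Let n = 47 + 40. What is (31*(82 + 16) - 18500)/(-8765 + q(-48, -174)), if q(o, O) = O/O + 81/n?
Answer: 448398/254129 ≈ 1.7645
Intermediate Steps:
n = 87
q(o, O) = 56/29 (q(o, O) = O/O + 81/87 = 1 + 81*(1/87) = 1 + 27/29 = 56/29)
(31*(82 + 16) - 18500)/(-8765 + q(-48, -174)) = (31*(82 + 16) - 18500)/(-8765 + 56/29) = (31*98 - 18500)/(-254129/29) = (3038 - 18500)*(-29/254129) = -15462*(-29/254129) = 448398/254129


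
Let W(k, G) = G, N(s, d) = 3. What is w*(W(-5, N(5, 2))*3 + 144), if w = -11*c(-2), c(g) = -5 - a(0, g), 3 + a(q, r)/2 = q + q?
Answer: -1683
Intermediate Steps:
a(q, r) = -6 + 4*q (a(q, r) = -6 + 2*(q + q) = -6 + 2*(2*q) = -6 + 4*q)
c(g) = 1 (c(g) = -5 - (-6 + 4*0) = -5 - (-6 + 0) = -5 - 1*(-6) = -5 + 6 = 1)
w = -11 (w = -11*1 = -11)
w*(W(-5, N(5, 2))*3 + 144) = -11*(3*3 + 144) = -11*(9 + 144) = -11*153 = -1683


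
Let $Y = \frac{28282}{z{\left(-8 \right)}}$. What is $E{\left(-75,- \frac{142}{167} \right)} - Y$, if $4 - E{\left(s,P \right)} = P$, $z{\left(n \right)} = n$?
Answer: $\frac{2364787}{668} \approx 3540.1$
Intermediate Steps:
$E{\left(s,P \right)} = 4 - P$
$Y = - \frac{14141}{4}$ ($Y = \frac{28282}{-8} = 28282 \left(- \frac{1}{8}\right) = - \frac{14141}{4} \approx -3535.3$)
$E{\left(-75,- \frac{142}{167} \right)} - Y = \left(4 - - \frac{142}{167}\right) - - \frac{14141}{4} = \left(4 - \left(-142\right) \frac{1}{167}\right) + \frac{14141}{4} = \left(4 - - \frac{142}{167}\right) + \frac{14141}{4} = \left(4 + \frac{142}{167}\right) + \frac{14141}{4} = \frac{810}{167} + \frac{14141}{4} = \frac{2364787}{668}$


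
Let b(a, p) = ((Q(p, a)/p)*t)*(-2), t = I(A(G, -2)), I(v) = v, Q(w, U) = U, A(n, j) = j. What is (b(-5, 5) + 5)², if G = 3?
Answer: 1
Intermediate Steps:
t = -2
b(a, p) = 4*a/p (b(a, p) = ((a/p)*(-2))*(-2) = -2*a/p*(-2) = 4*a/p)
(b(-5, 5) + 5)² = (4*(-5)/5 + 5)² = (4*(-5)*(⅕) + 5)² = (-4 + 5)² = 1² = 1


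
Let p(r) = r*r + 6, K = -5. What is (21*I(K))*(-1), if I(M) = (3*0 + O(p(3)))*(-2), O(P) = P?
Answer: 630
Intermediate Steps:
p(r) = 6 + r**2 (p(r) = r**2 + 6 = 6 + r**2)
I(M) = -30 (I(M) = (3*0 + (6 + 3**2))*(-2) = (0 + (6 + 9))*(-2) = (0 + 15)*(-2) = 15*(-2) = -30)
(21*I(K))*(-1) = (21*(-30))*(-1) = -630*(-1) = 630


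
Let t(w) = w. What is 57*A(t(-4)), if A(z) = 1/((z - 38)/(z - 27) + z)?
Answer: -1767/82 ≈ -21.549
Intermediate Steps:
A(z) = 1/(z + (-38 + z)/(-27 + z)) (A(z) = 1/((-38 + z)/(-27 + z) + z) = 1/(z + (-38 + z)/(-27 + z)))
57*A(t(-4)) = 57*((27 - 1*(-4))/(38 - 1*(-4)² + 26*(-4))) = 57*((27 + 4)/(38 - 1*16 - 104)) = 57*(31/(38 - 16 - 104)) = 57*(31/(-82)) = 57*(-1/82*31) = 57*(-31/82) = -1767/82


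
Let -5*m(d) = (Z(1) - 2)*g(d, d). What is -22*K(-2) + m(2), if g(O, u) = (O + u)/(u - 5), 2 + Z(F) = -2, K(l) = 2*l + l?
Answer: 652/5 ≈ 130.40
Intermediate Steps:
K(l) = 3*l
Z(F) = -4 (Z(F) = -2 - 2 = -4)
g(O, u) = (O + u)/(-5 + u)
m(d) = 12*d/(5*(-5 + d)) (m(d) = -(-4 - 2)*(d + d)/(-5 + d)/5 = -(-6)*(2*d)/(-5 + d)/5 = -(-6)*2*d/(-5 + d)/5 = -(-12)*d/(5*(-5 + d)) = 12*d/(5*(-5 + d)))
-22*K(-2) + m(2) = -66*(-2) + (12/5)*2/(-5 + 2) = -22*(-6) + (12/5)*2/(-3) = 132 + (12/5)*2*(-1/3) = 132 - 8/5 = 652/5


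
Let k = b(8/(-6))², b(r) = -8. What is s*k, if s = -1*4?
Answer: -256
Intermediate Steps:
s = -4
k = 64 (k = (-8)² = 64)
s*k = -4*64 = -256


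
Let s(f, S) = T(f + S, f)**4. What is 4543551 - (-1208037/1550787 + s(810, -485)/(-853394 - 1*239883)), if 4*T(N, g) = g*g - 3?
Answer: 95786236037450896211493962945/144677526101248 ≈ 6.6207e+14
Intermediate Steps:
T(N, g) = -3/4 + g**2/4 (T(N, g) = (g*g - 3)/4 = (g**2 - 3)/4 = (-3 + g**2)/4 = -3/4 + g**2/4)
s(f, S) = (-3/4 + f**2/4)**4
4543551 - (-1208037/1550787 + s(810, -485)/(-853394 - 1*239883)) = 4543551 - (-1208037/1550787 + ((-3 + 810**2)**4/256)/(-853394 - 1*239883)) = 4543551 - (-1208037*1/1550787 + ((-3 + 656100)**4/256)/(-853394 - 239883)) = 4543551 - (-402679/516929 + ((1/256)*656097**4)/(-1093277)) = 4543551 - (-402679/516929 + ((1/256)*185298629753991486481281)*(-1/1093277)) = 4543551 - (-402679/516929 + (185298629753991486481281/256)*(-1/1093277)) = 4543551 - (-402679/516929 - 185298629753991486481281/279878912) = 4543551 - 1*(-95786235380101177816642511297/144677526101248) = 4543551 + 95786235380101177816642511297/144677526101248 = 95786236037450896211493962945/144677526101248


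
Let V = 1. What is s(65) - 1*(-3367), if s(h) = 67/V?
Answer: 3434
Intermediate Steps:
s(h) = 67 (s(h) = 67/1 = 67*1 = 67)
s(65) - 1*(-3367) = 67 - 1*(-3367) = 67 + 3367 = 3434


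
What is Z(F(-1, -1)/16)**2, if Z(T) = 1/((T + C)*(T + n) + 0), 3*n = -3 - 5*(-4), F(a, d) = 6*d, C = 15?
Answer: 4096/24532209 ≈ 0.00016696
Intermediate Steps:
n = 17/3 (n = (-3 - 5*(-4))/3 = (-3 + 20)/3 = (1/3)*17 = 17/3 ≈ 5.6667)
Z(T) = 1/((15 + T)*(17/3 + T)) (Z(T) = 1/((T + 15)*(T + 17/3) + 0) = 1/((15 + T)*(17/3 + T) + 0) = 1/((15 + T)*(17/3 + T)))
Z(F(-1, -1)/16)**2 = (3/(255 + 3*((6*(-1))/16)**2 + 62*((6*(-1))/16)))**2 = (3/(255 + 3*(-6*1/16)**2 + 62*(-6*1/16)))**2 = (3/(255 + 3*(-3/8)**2 + 62*(-3/8)))**2 = (3/(255 + 3*(9/64) - 93/4))**2 = (3/(255 + 27/64 - 93/4))**2 = (3/(14859/64))**2 = (3*(64/14859))**2 = (64/4953)**2 = 4096/24532209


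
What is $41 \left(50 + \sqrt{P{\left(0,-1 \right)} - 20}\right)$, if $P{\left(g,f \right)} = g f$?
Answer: $2050 + 82 i \sqrt{5} \approx 2050.0 + 183.36 i$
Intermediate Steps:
$P{\left(g,f \right)} = f g$
$41 \left(50 + \sqrt{P{\left(0,-1 \right)} - 20}\right) = 41 \left(50 + \sqrt{\left(-1\right) 0 - 20}\right) = 41 \left(50 + \sqrt{0 - 20}\right) = 41 \left(50 + \sqrt{-20}\right) = 41 \left(50 + 2 i \sqrt{5}\right) = 2050 + 82 i \sqrt{5}$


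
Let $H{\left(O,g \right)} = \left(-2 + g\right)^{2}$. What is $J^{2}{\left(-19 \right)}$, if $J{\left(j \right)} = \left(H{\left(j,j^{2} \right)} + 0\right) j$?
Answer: $5996322690121$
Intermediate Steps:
$J{\left(j \right)} = j \left(-2 + j^{2}\right)^{2}$ ($J{\left(j \right)} = \left(\left(-2 + j^{2}\right)^{2} + 0\right) j = \left(-2 + j^{2}\right)^{2} j = j \left(-2 + j^{2}\right)^{2}$)
$J^{2}{\left(-19 \right)} = \left(- 19 \left(-2 + \left(-19\right)^{2}\right)^{2}\right)^{2} = \left(- 19 \left(-2 + 361\right)^{2}\right)^{2} = \left(- 19 \cdot 359^{2}\right)^{2} = \left(\left(-19\right) 128881\right)^{2} = \left(-2448739\right)^{2} = 5996322690121$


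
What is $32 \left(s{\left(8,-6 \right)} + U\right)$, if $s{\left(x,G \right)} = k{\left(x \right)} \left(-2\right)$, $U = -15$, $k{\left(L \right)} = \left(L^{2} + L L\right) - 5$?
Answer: $-8352$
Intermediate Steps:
$k{\left(L \right)} = -5 + 2 L^{2}$ ($k{\left(L \right)} = \left(L^{2} + L^{2}\right) - 5 = 2 L^{2} - 5 = -5 + 2 L^{2}$)
$s{\left(x,G \right)} = 10 - 4 x^{2}$ ($s{\left(x,G \right)} = \left(-5 + 2 x^{2}\right) \left(-2\right) = 10 - 4 x^{2}$)
$32 \left(s{\left(8,-6 \right)} + U\right) = 32 \left(\left(10 - 4 \cdot 8^{2}\right) - 15\right) = 32 \left(\left(10 - 256\right) - 15\right) = 32 \left(-246 - 15\right) = 32 \left(-261\right) = -8352$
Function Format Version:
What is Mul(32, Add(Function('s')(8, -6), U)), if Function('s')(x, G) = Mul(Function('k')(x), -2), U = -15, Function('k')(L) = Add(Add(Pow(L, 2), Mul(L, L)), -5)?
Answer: -8352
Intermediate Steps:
Function('k')(L) = Add(-5, Mul(2, Pow(L, 2))) (Function('k')(L) = Add(Add(Pow(L, 2), Pow(L, 2)), -5) = Add(Mul(2, Pow(L, 2)), -5) = Add(-5, Mul(2, Pow(L, 2))))
Function('s')(x, G) = Add(10, Mul(-4, Pow(x, 2))) (Function('s')(x, G) = Mul(Add(-5, Mul(2, Pow(x, 2))), -2) = Add(10, Mul(-4, Pow(x, 2))))
Mul(32, Add(Function('s')(8, -6), U)) = Mul(32, Add(Add(10, Mul(-4, Pow(8, 2))), -15)) = Mul(32, Add(Add(10, Mul(-4, 64)), -15)) = Mul(32, Add(Add(10, -256), -15)) = Mul(32, Add(-246, -15)) = Mul(32, -261) = -8352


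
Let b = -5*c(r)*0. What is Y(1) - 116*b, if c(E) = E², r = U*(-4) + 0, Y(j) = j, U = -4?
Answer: 1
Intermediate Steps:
r = 16 (r = -4*(-4) + 0 = 16 + 0 = 16)
b = 0 (b = -5*16²*0 = -5*256*0 = -1280*0 = 0)
Y(1) - 116*b = 1 - 116*0 = 1 + 0 = 1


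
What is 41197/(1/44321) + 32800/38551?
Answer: 70389971661387/38551 ≈ 1.8259e+9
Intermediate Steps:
41197/(1/44321) + 32800/38551 = 41197/(1/44321) + 32800*(1/38551) = 41197*44321 + 32800/38551 = 1825892237 + 32800/38551 = 70389971661387/38551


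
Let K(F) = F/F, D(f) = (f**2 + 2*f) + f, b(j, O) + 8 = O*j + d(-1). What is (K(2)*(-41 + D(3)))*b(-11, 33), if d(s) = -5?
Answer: 8648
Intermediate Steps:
b(j, O) = -13 + O*j (b(j, O) = -8 + (O*j - 5) = -8 + (-5 + O*j) = -13 + O*j)
D(f) = f**2 + 3*f
K(F) = 1
(K(2)*(-41 + D(3)))*b(-11, 33) = (1*(-41 + 3*(3 + 3)))*(-13 + 33*(-11)) = (1*(-41 + 3*6))*(-13 - 363) = (1*(-41 + 18))*(-376) = (1*(-23))*(-376) = -23*(-376) = 8648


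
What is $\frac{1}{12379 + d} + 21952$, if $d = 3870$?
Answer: $\frac{356698049}{16249} \approx 21952.0$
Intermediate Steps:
$\frac{1}{12379 + d} + 21952 = \frac{1}{12379 + 3870} + 21952 = \frac{1}{16249} + 21952 = \frac{356698049}{16249}$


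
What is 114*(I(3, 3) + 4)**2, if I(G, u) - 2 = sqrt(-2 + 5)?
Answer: 4446 + 1368*sqrt(3) ≈ 6815.4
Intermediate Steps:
I(G, u) = 2 + sqrt(3) (I(G, u) = 2 + sqrt(-2 + 5) = 2 + sqrt(3))
114*(I(3, 3) + 4)**2 = 114*((2 + sqrt(3)) + 4)**2 = 114*(6 + sqrt(3))**2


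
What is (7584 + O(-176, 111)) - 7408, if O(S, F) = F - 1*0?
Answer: 287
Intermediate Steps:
O(S, F) = F (O(S, F) = F + 0 = F)
(7584 + O(-176, 111)) - 7408 = (7584 + 111) - 7408 = 7695 - 7408 = 287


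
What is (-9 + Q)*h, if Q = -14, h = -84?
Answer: 1932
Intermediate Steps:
(-9 + Q)*h = (-9 - 14)*(-84) = -23*(-84) = 1932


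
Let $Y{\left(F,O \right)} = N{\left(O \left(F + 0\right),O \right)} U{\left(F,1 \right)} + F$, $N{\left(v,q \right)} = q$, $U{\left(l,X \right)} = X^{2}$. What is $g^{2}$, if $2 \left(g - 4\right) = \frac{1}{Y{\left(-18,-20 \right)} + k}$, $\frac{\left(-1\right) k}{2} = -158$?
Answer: $\frac{4950625}{309136} \approx 16.014$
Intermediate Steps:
$k = 316$ ($k = \left(-2\right) \left(-158\right) = 316$)
$Y{\left(F,O \right)} = F + O$ ($Y{\left(F,O \right)} = O 1^{2} + F = O 1 + F = O + F = F + O$)
$g = \frac{2225}{556}$ ($g = 4 + \frac{1}{2 \left(\left(-18 - 20\right) + 316\right)} = 4 + \frac{1}{2 \left(-38 + 316\right)} = 4 + \frac{1}{2 \cdot 278} = 4 + \frac{1}{2} \cdot \frac{1}{278} = 4 + \frac{1}{556} = \frac{2225}{556} \approx 4.0018$)
$g^{2} = \left(\frac{2225}{556}\right)^{2} = \frac{4950625}{309136}$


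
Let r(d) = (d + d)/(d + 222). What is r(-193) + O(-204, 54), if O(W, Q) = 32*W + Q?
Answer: -188132/29 ≈ -6487.3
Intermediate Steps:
r(d) = 2*d/(222 + d) (r(d) = (2*d)/(222 + d) = 2*d/(222 + d))
O(W, Q) = Q + 32*W
r(-193) + O(-204, 54) = 2*(-193)/(222 - 193) + (54 + 32*(-204)) = 2*(-193)/29 + (54 - 6528) = 2*(-193)*(1/29) - 6474 = -386/29 - 6474 = -188132/29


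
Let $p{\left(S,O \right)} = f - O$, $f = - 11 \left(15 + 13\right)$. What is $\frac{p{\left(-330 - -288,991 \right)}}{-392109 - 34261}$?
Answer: $\frac{1299}{426370} \approx 0.0030467$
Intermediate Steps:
$f = -308$ ($f = \left(-11\right) 28 = -308$)
$p{\left(S,O \right)} = -308 - O$
$\frac{p{\left(-330 - -288,991 \right)}}{-392109 - 34261} = \frac{-308 - 991}{-392109 - 34261} = - \frac{1299}{-426370} = \left(-1299\right) \left(- \frac{1}{426370}\right) = \frac{1299}{426370}$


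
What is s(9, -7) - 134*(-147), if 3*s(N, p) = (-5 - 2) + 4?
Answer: 19697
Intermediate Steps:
s(N, p) = -1 (s(N, p) = ((-5 - 2) + 4)/3 = (-7 + 4)/3 = (⅓)*(-3) = -1)
s(9, -7) - 134*(-147) = -1 - 134*(-147) = -1 + 19698 = 19697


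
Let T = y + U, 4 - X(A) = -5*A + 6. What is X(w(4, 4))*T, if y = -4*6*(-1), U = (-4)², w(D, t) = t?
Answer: 720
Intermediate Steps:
U = 16
y = 24 (y = -24*(-1) = 24)
X(A) = -2 + 5*A (X(A) = 4 - (-5*A + 6) = 4 - (6 - 5*A) = 4 + (-6 + 5*A) = -2 + 5*A)
T = 40 (T = 24 + 16 = 40)
X(w(4, 4))*T = (-2 + 5*4)*40 = (-2 + 20)*40 = 18*40 = 720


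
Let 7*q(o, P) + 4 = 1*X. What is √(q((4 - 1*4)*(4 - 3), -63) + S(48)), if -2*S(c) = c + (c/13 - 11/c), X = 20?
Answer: I*√111833358/2184 ≈ 4.8421*I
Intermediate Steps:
S(c) = -7*c/13 + 11/(2*c) (S(c) = -(c + (c/13 - 11/c))/2 = -(c + (-11/c + c/13))/2 = -(-11/c + 14*c/13)/2 = -7*c/13 + 11/(2*c))
q(o, P) = 16/7 (q(o, P) = -4/7 + (1*20)/7 = -4/7 + (⅐)*20 = -4/7 + 20/7 = 16/7)
√(q((4 - 1*4)*(4 - 3), -63) + S(48)) = √(16/7 + (1/26)*(143 - 14*48²)/48) = √(16/7 + (1/26)*(1/48)*(143 - 14*2304)) = √(16/7 + (1/26)*(1/48)*(143 - 32256)) = √(16/7 + (1/26)*(1/48)*(-32113)) = √(16/7 - 32113/1248) = √(-204823/8736) = I*√111833358/2184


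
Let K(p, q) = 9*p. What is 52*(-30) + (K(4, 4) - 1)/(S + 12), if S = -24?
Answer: -18755/12 ≈ -1562.9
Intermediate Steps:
52*(-30) + (K(4, 4) - 1)/(S + 12) = 52*(-30) + (9*4 - 1)/(-24 + 12) = -1560 + (36 - 1)/(-12) = -1560 + 35*(-1/12) = -1560 - 35/12 = -18755/12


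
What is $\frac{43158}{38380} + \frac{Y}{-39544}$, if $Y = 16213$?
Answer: $\frac{271096253}{379424680} \approx 0.71449$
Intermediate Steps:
$\frac{43158}{38380} + \frac{Y}{-39544} = \frac{43158}{38380} + \frac{16213}{-39544} = 43158 \cdot \frac{1}{38380} + 16213 \left(- \frac{1}{39544}\right) = \frac{21579}{19190} - \frac{16213}{39544} = \frac{271096253}{379424680}$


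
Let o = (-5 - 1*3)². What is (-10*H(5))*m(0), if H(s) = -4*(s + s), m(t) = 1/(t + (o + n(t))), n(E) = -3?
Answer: 400/61 ≈ 6.5574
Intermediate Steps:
o = 64 (o = (-5 - 3)² = (-8)² = 64)
m(t) = 1/(61 + t) (m(t) = 1/(t + (64 - 3)) = 1/(t + 61) = 1/(61 + t))
H(s) = -8*s
(-10*H(5))*m(0) = (-(-80)*5)/(61 + 0) = -10*(-40)/61 = 400*(1/61) = 400/61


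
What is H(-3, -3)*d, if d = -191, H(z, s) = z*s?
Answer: -1719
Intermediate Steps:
H(z, s) = s*z
H(-3, -3)*d = -3*(-3)*(-191) = 9*(-191) = -1719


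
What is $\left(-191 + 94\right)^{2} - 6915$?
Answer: $2494$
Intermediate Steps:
$\left(-191 + 94\right)^{2} - 6915 = \left(-97\right)^{2} - 6915 = 9409 - 6915 = 2494$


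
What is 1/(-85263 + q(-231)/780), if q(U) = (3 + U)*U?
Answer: -65/5537706 ≈ -1.1738e-5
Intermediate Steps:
q(U) = U*(3 + U)
1/(-85263 + q(-231)/780) = 1/(-85263 - 231*(3 - 231)/780) = 1/(-85263 - 231*(-228)*(1/780)) = 1/(-85263 + 52668*(1/780)) = 1/(-85263 + 4389/65) = 1/(-5537706/65) = -65/5537706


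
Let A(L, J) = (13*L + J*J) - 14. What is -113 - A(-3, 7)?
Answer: -109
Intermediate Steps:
A(L, J) = -14 + J² + 13*L (A(L, J) = (13*L + J²) - 14 = (J² + 13*L) - 14 = -14 + J² + 13*L)
-113 - A(-3, 7) = -113 - (-14 + 7² + 13*(-3)) = -113 - (-14 + 49 - 39) = -113 - 1*(-4) = -113 + 4 = -109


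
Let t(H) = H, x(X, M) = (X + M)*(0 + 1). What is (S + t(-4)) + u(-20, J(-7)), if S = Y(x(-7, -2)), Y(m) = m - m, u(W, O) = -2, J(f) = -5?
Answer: -6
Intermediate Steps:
x(X, M) = M + X (x(X, M) = (M + X)*1 = M + X)
Y(m) = 0
S = 0
(S + t(-4)) + u(-20, J(-7)) = (0 - 4) - 2 = -4 - 2 = -6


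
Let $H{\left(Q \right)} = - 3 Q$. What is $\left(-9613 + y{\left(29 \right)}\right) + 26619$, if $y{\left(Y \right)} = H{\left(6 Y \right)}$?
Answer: $16484$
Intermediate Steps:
$y{\left(Y \right)} = - 18 Y$ ($y{\left(Y \right)} = - 3 \cdot 6 Y = - 18 Y$)
$\left(-9613 + y{\left(29 \right)}\right) + 26619 = \left(-9613 - 522\right) + 26619 = -10135 + 26619 = 16484$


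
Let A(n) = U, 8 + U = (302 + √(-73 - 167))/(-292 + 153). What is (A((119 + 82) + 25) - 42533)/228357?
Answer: -1971167/10580541 - 4*I*√15/31741623 ≈ -0.1863 - 4.8806e-7*I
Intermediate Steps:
U = -1414/139 - 4*I*√15/139 (U = -8 + (302 + √(-73 - 167))/(-292 + 153) = -8 + (302 + √(-240))/(-139) = -8 + (302 + 4*I*√15)*(-1/139) = -8 + (-302/139 - 4*I*√15/139) = -1414/139 - 4*I*√15/139 ≈ -10.173 - 0.11145*I)
A(n) = -1414/139 - 4*I*√15/139
(A((119 + 82) + 25) - 42533)/228357 = ((-1414/139 - 4*I*√15/139) - 42533)/228357 = (-5913501/139 - 4*I*√15/139)*(1/228357) = -1971167/10580541 - 4*I*√15/31741623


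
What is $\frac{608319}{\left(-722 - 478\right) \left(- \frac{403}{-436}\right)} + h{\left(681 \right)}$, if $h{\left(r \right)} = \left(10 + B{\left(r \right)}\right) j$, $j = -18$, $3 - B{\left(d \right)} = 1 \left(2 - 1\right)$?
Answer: $- \frac{30807057}{40300} \approx -764.44$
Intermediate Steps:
$B{\left(d \right)} = 2$ ($B{\left(d \right)} = 3 - 1 \left(2 - 1\right) = 3 - 1 \cdot 1 = 3 - 1 = 2$)
$h{\left(r \right)} = -216$ ($h{\left(r \right)} = \left(10 + 2\right) \left(-18\right) = 12 \left(-18\right) = -216$)
$\frac{608319}{\left(-722 - 478\right) \left(- \frac{403}{-436}\right)} + h{\left(681 \right)} = \frac{608319}{\left(-722 - 478\right) \left(- \frac{403}{-436}\right)} - 216 = \frac{608319}{\left(-1200\right) \left(\left(-403\right) \left(- \frac{1}{436}\right)\right)} - 216 = \frac{608319}{\left(-1200\right) \frac{403}{436}} - 216 = \frac{608319}{- \frac{120900}{109}} - 216 = 608319 \left(- \frac{109}{120900}\right) - 216 = - \frac{22102257}{40300} - 216 = - \frac{30807057}{40300}$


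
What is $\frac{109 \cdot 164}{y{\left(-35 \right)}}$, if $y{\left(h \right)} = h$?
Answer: $- \frac{17876}{35} \approx -510.74$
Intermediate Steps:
$\frac{109 \cdot 164}{y{\left(-35 \right)}} = \frac{109 \cdot 164}{-35} = 17876 \left(- \frac{1}{35}\right) = - \frac{17876}{35}$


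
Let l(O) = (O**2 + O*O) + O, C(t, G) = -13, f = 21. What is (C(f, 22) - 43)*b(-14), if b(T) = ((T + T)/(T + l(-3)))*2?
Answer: 3136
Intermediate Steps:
l(O) = O + 2*O**2 (l(O) = (O**2 + O**2) + O = 2*O**2 + O = O + 2*O**2)
b(T) = 4*T/(15 + T) (b(T) = ((T + T)/(T - 3*(1 + 2*(-3))))*2 = ((2*T)/(T - 3*(1 - 6)))*2 = ((2*T)/(T - 3*(-5)))*2 = ((2*T)/(T + 15))*2 = ((2*T)/(15 + T))*2 = (2*T/(15 + T))*2 = 4*T/(15 + T))
(C(f, 22) - 43)*b(-14) = (-13 - 43)*(4*(-14)/(15 - 14)) = -224*(-14)/1 = -224*(-14) = -56*(-56) = 3136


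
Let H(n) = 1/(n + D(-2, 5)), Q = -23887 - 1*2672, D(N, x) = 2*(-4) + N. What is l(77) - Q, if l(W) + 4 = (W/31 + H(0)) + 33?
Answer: 8243019/310 ≈ 26590.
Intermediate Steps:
D(N, x) = -8 + N
Q = -26559 (Q = -23887 - 2672 = -26559)
H(n) = 1/(-10 + n) (H(n) = 1/(n + (-8 - 2)) = 1/(n - 10) = 1/(-10 + n))
l(W) = 289/10 + W/31 (l(W) = -4 + ((W/31 + 1/(-10 + 0)) + 33) = -4 + ((W*(1/31) + 1/(-10)) + 33) = -4 + ((W/31 - ⅒) + 33) = -4 + ((-⅒ + W/31) + 33) = -4 + (329/10 + W/31) = 289/10 + W/31)
l(77) - Q = (289/10 + (1/31)*77) - 1*(-26559) = (289/10 + 77/31) + 26559 = 9729/310 + 26559 = 8243019/310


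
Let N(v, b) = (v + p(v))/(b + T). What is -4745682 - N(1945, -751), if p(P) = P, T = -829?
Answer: -749817367/158 ≈ -4.7457e+6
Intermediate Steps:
N(v, b) = 2*v/(-829 + b) (N(v, b) = (v + v)/(b - 829) = (2*v)/(-829 + b) = 2*v/(-829 + b))
-4745682 - N(1945, -751) = -4745682 - 2*1945/(-829 - 751) = -4745682 - 2*1945/(-1580) = -4745682 - 2*1945*(-1)/1580 = -4745682 - 1*(-389/158) = -4745682 + 389/158 = -749817367/158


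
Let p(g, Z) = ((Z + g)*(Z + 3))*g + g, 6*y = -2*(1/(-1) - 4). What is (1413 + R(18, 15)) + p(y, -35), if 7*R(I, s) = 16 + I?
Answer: 201430/63 ≈ 3197.3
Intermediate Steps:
R(I, s) = 16/7 + I/7 (R(I, s) = (16 + I)/7 = 16/7 + I/7)
y = 5/3 (y = (-2*(1/(-1) - 4))/6 = (-2*(-1 - 4))/6 = (-2*(-5))/6 = (1/6)*10 = 5/3 ≈ 1.6667)
p(g, Z) = g + g*(3 + Z)*(Z + g) (p(g, Z) = ((Z + g)*(3 + Z))*g + g = ((3 + Z)*(Z + g))*g + g = g*(3 + Z)*(Z + g) + g = g + g*(3 + Z)*(Z + g))
(1413 + R(18, 15)) + p(y, -35) = (1413 + (16/7 + (1/7)*18)) + 5*(1 + (-35)**2 + 3*(-35) + 3*(5/3) - 35*5/3)/3 = (1413 + (16/7 + 18/7)) + 5*(1 + 1225 - 105 + 5 - 175/3)/3 = (1413 + 34/7) + (5/3)*(3203/3) = 9925/7 + 16015/9 = 201430/63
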